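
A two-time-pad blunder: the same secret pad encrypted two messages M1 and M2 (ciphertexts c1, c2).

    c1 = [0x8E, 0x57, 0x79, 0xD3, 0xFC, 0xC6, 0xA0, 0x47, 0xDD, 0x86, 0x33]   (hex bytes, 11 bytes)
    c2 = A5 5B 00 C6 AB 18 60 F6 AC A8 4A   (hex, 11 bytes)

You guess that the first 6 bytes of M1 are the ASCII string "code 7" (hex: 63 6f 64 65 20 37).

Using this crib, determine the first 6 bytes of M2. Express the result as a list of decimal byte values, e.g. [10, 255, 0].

[72, 99, 29, 112, 119, 233]

First, c1 ⊕ c2 = (M1 ⊕ K) ⊕ (M2 ⊕ K) = M1 ⊕ M2, so the key drops out. Then M2 = (M1 ⊕ M2) ⊕ M1 over the first 6 bytes.
byte 0: (8e xor a5) xor 63 = 2b xor 63 = 48
byte 1: (57 xor 5b) xor 6f = 0c xor 6f = 63
byte 2: (79 xor 00) xor 64 = 79 xor 64 = 1d
byte 3: (d3 xor c6) xor 65 = 15 xor 65 = 70
byte 4: (fc xor ab) xor 20 = 57 xor 20 = 77
byte 5: (c6 xor 18) xor 37 = de xor 37 = e9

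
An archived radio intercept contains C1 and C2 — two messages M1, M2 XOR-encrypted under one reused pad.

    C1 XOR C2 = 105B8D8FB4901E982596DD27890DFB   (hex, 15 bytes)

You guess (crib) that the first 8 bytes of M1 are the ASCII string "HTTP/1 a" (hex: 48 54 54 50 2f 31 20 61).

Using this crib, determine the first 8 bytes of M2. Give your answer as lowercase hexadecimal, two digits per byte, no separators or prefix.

580fd9df9ba13ef9

Since C1 ⊕ C2 = M1 ⊕ M2, XORing with the guessed M1 bytes yields the corresponding M2 bytes: M2 = (C1 ⊕ C2) ⊕ M1.
byte 0: 00010000 xor 01001000 = 01011000
byte 1: 01011011 xor 01010100 = 00001111
byte 2: 10001101 xor 01010100 = 11011001
byte 3: 10001111 xor 01010000 = 11011111
byte 4: 10110100 xor 00101111 = 10011011
byte 5: 10010000 xor 00110001 = 10100001
byte 6: 00011110 xor 00100000 = 00111110
byte 7: 10011000 xor 01100001 = 11111001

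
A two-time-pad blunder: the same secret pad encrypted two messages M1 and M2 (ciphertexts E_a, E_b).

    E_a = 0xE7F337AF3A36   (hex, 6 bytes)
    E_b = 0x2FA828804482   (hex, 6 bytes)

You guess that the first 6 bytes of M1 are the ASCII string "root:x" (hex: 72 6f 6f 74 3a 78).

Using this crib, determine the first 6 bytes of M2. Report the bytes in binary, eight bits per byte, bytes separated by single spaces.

10111010 00110100 01110000 01011011 01000100 11001100

First, E_a ⊕ E_b = (M1 ⊕ K) ⊕ (M2 ⊕ K) = M1 ⊕ M2, so the key drops out. Then M2 = (M1 ⊕ M2) ⊕ M1 over the first 6 bytes.
byte 0: (e7 ^ 2f) ^ 72 = c8 ^ 72 = ba
byte 1: (f3 ^ a8) ^ 6f = 5b ^ 6f = 34
byte 2: (37 ^ 28) ^ 6f = 1f ^ 6f = 70
byte 3: (af ^ 80) ^ 74 = 2f ^ 74 = 5b
byte 4: (3a ^ 44) ^ 3a = 7e ^ 3a = 44
byte 5: (36 ^ 82) ^ 78 = b4 ^ 78 = cc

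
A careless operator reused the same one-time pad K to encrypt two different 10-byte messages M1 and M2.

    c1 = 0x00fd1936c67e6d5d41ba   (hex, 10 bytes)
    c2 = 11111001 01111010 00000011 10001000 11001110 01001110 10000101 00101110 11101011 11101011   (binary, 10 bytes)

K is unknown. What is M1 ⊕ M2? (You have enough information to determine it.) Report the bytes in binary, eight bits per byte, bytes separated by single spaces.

c1 ⊕ c2 = (M1 ⊕ K) ⊕ (M2 ⊕ K) = M1 ⊕ M2 — the shared key cancels under XOR.
00 ^ f9 = f9
fd ^ 7a = 87
19 ^ 03 = 1a
36 ^ 88 = be
c6 ^ ce = 08
7e ^ 4e = 30
6d ^ 85 = e8
5d ^ 2e = 73
41 ^ eb = aa
ba ^ eb = 51

11111001 10000111 00011010 10111110 00001000 00110000 11101000 01110011 10101010 01010001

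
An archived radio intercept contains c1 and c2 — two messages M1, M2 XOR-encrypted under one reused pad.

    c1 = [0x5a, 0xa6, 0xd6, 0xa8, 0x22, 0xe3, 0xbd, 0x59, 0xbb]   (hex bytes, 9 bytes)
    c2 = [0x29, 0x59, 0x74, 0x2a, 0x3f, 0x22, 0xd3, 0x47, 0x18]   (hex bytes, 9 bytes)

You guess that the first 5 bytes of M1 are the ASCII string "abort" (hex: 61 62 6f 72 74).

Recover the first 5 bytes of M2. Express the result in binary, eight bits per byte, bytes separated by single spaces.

00010010 10011101 11001101 11110000 01101001

First, c1 ⊕ c2 = (M1 ⊕ K) ⊕ (M2 ⊕ K) = M1 ⊕ M2, so the key drops out. Then M2 = (M1 ⊕ M2) ⊕ M1 over the first 5 bytes.
byte 0: (5a ⊕ 29) ⊕ 61 = 73 ⊕ 61 = 12
byte 1: (a6 ⊕ 59) ⊕ 62 = ff ⊕ 62 = 9d
byte 2: (d6 ⊕ 74) ⊕ 6f = a2 ⊕ 6f = cd
byte 3: (a8 ⊕ 2a) ⊕ 72 = 82 ⊕ 72 = f0
byte 4: (22 ⊕ 3f) ⊕ 74 = 1d ⊕ 74 = 69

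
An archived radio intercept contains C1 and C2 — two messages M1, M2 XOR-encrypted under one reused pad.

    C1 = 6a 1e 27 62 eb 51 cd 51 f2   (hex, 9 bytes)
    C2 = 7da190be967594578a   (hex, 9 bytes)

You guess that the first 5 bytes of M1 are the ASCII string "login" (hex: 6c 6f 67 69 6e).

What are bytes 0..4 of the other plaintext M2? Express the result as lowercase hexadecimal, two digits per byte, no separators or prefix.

7bd0d0b513

First, C1 ⊕ C2 = (M1 ⊕ K) ⊕ (M2 ⊕ K) = M1 ⊕ M2, so the key drops out. Then M2 = (M1 ⊕ M2) ⊕ M1 over the first 5 bytes.
byte 0: (6a ^ 7d) ^ 6c = 17 ^ 6c = 7b
byte 1: (1e ^ a1) ^ 6f = bf ^ 6f = d0
byte 2: (27 ^ 90) ^ 67 = b7 ^ 67 = d0
byte 3: (62 ^ be) ^ 69 = dc ^ 69 = b5
byte 4: (eb ^ 96) ^ 6e = 7d ^ 6e = 13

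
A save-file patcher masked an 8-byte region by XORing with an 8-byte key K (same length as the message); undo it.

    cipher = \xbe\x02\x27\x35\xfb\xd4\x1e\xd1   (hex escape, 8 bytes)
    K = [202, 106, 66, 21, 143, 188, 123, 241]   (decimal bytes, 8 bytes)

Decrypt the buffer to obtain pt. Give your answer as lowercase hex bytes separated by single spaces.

74 68 65 20 74 68 65 20

XOR is its own inverse, so applying the key byte-wise gives the result directly.
10111110 ^ 11001010 = 01110100
00000010 ^ 01101010 = 01101000
00100111 ^ 01000010 = 01100101
00110101 ^ 00010101 = 00100000
11111011 ^ 10001111 = 01110100
11010100 ^ 10111100 = 01101000
00011110 ^ 01111011 = 01100101
11010001 ^ 11110001 = 00100000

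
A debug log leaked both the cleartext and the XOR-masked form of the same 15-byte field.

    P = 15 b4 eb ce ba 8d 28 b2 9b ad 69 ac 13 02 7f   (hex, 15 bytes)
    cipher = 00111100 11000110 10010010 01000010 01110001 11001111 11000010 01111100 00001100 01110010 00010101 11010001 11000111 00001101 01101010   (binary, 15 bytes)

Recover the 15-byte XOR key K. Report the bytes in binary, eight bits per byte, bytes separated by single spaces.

00101001 01110010 01111001 10001100 11001011 01000010 11101010 11001110 10010111 11011111 01111100 01111101 11010100 00001111 00010101

Since cipher = P ⊕ K, XORing both sides with P gives K = P ⊕ cipher.
15 xor 3c = 29
b4 xor c6 = 72
eb xor 92 = 79
ce xor 42 = 8c
ba xor 71 = cb
8d xor cf = 42
28 xor c2 = ea
b2 xor 7c = ce
9b xor 0c = 97
ad xor 72 = df
69 xor 15 = 7c
ac xor d1 = 7d
13 xor c7 = d4
02 xor 0d = 0f
7f xor 6a = 15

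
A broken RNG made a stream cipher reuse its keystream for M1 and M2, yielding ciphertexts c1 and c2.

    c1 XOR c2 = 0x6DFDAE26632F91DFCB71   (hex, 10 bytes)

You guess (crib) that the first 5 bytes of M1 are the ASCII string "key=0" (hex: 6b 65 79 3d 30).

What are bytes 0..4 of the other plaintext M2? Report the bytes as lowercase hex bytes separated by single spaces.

06 98 d7 1b 53

Since c1 ⊕ c2 = M1 ⊕ M2, XORing with the guessed M1 bytes yields the corresponding M2 bytes: M2 = (c1 ⊕ c2) ⊕ M1.
109 ⊕ 107 =   6
253 ⊕ 101 = 152
174 ⊕ 121 = 215
 38 ⊕  61 =  27
 99 ⊕  48 =  83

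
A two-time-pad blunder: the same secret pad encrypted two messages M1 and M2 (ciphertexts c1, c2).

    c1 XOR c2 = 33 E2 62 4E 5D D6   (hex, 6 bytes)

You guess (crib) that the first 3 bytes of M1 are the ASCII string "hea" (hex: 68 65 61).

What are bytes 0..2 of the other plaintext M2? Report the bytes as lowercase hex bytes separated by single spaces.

5b 87 03

Since c1 ⊕ c2 = M1 ⊕ M2, XORing with the guessed M1 bytes yields the corresponding M2 bytes: M2 = (c1 ⊕ c2) ⊕ M1.
 51 xor 104 =  91
226 xor 101 = 135
 98 xor  97 =   3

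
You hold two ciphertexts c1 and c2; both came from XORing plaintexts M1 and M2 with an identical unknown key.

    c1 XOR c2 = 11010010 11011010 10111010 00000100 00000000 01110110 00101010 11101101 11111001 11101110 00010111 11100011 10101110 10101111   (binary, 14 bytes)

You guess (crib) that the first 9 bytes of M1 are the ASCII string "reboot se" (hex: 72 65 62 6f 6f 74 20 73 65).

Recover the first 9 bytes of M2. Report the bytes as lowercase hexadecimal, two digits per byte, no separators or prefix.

a0bfd86b6f020a9e9c

Since c1 ⊕ c2 = M1 ⊕ M2, XORing with the guessed M1 bytes yields the corresponding M2 bytes: M2 = (c1 ⊕ c2) ⊕ M1.
d2 ^ 72 = a0
da ^ 65 = bf
ba ^ 62 = d8
04 ^ 6f = 6b
00 ^ 6f = 6f
76 ^ 74 = 02
2a ^ 20 = 0a
ed ^ 73 = 9e
f9 ^ 65 = 9c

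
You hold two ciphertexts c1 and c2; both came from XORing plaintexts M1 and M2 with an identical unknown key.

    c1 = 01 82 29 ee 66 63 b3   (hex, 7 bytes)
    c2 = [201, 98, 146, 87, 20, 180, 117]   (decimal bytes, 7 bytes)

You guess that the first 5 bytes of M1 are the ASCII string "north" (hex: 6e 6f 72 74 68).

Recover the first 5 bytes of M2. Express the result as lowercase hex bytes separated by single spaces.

First, c1 ⊕ c2 = (M1 ⊕ K) ⊕ (M2 ⊕ K) = M1 ⊕ M2, so the key drops out. Then M2 = (M1 ⊕ M2) ⊕ M1 over the first 5 bytes.
byte 0: (01 XOR c9) XOR 6e = c8 XOR 6e = a6
byte 1: (82 XOR 62) XOR 6f = e0 XOR 6f = 8f
byte 2: (29 XOR 92) XOR 72 = bb XOR 72 = c9
byte 3: (ee XOR 57) XOR 74 = b9 XOR 74 = cd
byte 4: (66 XOR 14) XOR 68 = 72 XOR 68 = 1a

a6 8f c9 cd 1a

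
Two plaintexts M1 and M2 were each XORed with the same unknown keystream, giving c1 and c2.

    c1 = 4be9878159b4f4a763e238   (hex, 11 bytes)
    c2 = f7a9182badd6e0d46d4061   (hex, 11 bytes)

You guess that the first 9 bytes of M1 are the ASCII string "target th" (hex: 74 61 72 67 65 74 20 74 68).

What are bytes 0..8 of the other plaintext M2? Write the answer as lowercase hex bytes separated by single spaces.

c8 21 ed cd 91 16 34 07 66

First, c1 ⊕ c2 = (M1 ⊕ K) ⊕ (M2 ⊕ K) = M1 ⊕ M2, so the key drops out. Then M2 = (M1 ⊕ M2) ⊕ M1 over the first 9 bytes.
byte 0: (4b XOR f7) XOR 74 = bc XOR 74 = c8
byte 1: (e9 XOR a9) XOR 61 = 40 XOR 61 = 21
byte 2: (87 XOR 18) XOR 72 = 9f XOR 72 = ed
byte 3: (81 XOR 2b) XOR 67 = aa XOR 67 = cd
byte 4: (59 XOR ad) XOR 65 = f4 XOR 65 = 91
byte 5: (b4 XOR d6) XOR 74 = 62 XOR 74 = 16
byte 6: (f4 XOR e0) XOR 20 = 14 XOR 20 = 34
byte 7: (a7 XOR d4) XOR 74 = 73 XOR 74 = 07
byte 8: (63 XOR 6d) XOR 68 = 0e XOR 68 = 66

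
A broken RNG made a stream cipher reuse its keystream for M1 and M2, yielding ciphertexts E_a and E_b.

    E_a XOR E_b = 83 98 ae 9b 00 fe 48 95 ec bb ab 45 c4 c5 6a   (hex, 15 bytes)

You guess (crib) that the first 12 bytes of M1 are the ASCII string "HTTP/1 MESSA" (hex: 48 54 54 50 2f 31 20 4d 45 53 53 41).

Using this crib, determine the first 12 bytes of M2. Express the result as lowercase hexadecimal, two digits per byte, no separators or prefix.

Since E_a ⊕ E_b = M1 ⊕ M2, XORing with the guessed M1 bytes yields the corresponding M2 bytes: M2 = (E_a ⊕ E_b) ⊕ M1.
10000011 ⊕ 01001000 = 11001011
10011000 ⊕ 01010100 = 11001100
10101110 ⊕ 01010100 = 11111010
10011011 ⊕ 01010000 = 11001011
00000000 ⊕ 00101111 = 00101111
11111110 ⊕ 00110001 = 11001111
01001000 ⊕ 00100000 = 01101000
10010101 ⊕ 01001101 = 11011000
11101100 ⊕ 01000101 = 10101001
10111011 ⊕ 01010011 = 11101000
10101011 ⊕ 01010011 = 11111000
01000101 ⊕ 01000001 = 00000100

cbccfacb2fcf68d8a9e8f804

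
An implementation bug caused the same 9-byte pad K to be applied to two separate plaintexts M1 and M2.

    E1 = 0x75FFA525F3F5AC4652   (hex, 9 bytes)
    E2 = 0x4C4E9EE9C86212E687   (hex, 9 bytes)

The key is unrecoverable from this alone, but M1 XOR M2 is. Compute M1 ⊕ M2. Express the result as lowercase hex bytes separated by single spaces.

E1 ⊕ E2 = (M1 ⊕ K) ⊕ (M2 ⊕ K) = M1 ⊕ M2 — the shared key cancels under XOR.
byte 0: 01110101 ⊕ 01001100 = 00111001
byte 1: 11111111 ⊕ 01001110 = 10110001
byte 2: 10100101 ⊕ 10011110 = 00111011
byte 3: 00100101 ⊕ 11101001 = 11001100
byte 4: 11110011 ⊕ 11001000 = 00111011
byte 5: 11110101 ⊕ 01100010 = 10010111
byte 6: 10101100 ⊕ 00010010 = 10111110
byte 7: 01000110 ⊕ 11100110 = 10100000
byte 8: 01010010 ⊕ 10000111 = 11010101

39 b1 3b cc 3b 97 be a0 d5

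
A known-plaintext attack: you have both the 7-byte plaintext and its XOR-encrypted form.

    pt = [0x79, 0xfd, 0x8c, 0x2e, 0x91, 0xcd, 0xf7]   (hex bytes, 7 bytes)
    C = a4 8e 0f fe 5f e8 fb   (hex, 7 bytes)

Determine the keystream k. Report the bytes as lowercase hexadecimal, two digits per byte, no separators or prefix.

dd7383d0ce250c

Since C = pt ⊕ k, XORing both sides with pt gives k = pt ⊕ C.
79 ^ a4 = dd
fd ^ 8e = 73
8c ^ 0f = 83
2e ^ fe = d0
91 ^ 5f = ce
cd ^ e8 = 25
f7 ^ fb = 0c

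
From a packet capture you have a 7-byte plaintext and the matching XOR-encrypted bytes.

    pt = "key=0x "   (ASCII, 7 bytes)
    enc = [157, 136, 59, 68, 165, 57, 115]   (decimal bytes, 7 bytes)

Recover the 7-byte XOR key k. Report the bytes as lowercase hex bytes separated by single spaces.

Since enc = pt ⊕ k, XORing both sides with pt gives k = pt ⊕ enc.
byte 0: 6b ^ 9d = f6
byte 1: 65 ^ 88 = ed
byte 2: 79 ^ 3b = 42
byte 3: 3d ^ 44 = 79
byte 4: 30 ^ a5 = 95
byte 5: 78 ^ 39 = 41
byte 6: 20 ^ 73 = 53

f6 ed 42 79 95 41 53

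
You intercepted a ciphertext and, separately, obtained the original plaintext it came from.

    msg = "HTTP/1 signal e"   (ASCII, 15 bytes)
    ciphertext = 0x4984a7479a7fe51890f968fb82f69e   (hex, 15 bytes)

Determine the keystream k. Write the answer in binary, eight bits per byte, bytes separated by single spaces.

00000001 11010000 11110011 00010111 10110101 01001110 11000101 01101011 11111001 10011110 00000110 10011010 11101110 11010110 11111011

Since ciphertext = msg ⊕ k, XORing both sides with msg gives k = msg ⊕ ciphertext.
byte 0: 48 XOR 49 = 01
byte 1: 54 XOR 84 = d0
byte 2: 54 XOR a7 = f3
byte 3: 50 XOR 47 = 17
byte 4: 2f XOR 9a = b5
byte 5: 31 XOR 7f = 4e
byte 6: 20 XOR e5 = c5
byte 7: 73 XOR 18 = 6b
byte 8: 69 XOR 90 = f9
byte 9: 67 XOR f9 = 9e
byte 10: 6e XOR 68 = 06
byte 11: 61 XOR fb = 9a
byte 12: 6c XOR 82 = ee
byte 13: 20 XOR f6 = d6
byte 14: 65 XOR 9e = fb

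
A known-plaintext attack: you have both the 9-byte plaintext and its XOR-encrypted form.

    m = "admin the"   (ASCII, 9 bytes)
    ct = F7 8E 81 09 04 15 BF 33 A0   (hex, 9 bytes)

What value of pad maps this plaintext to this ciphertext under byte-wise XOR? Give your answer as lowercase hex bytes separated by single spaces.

Since ct = m ⊕ pad, XORing both sides with m gives pad = m ⊕ ct.
byte 0:  97 ⊕ 247 = 150
byte 1: 100 ⊕ 142 = 234
byte 2: 109 ⊕ 129 = 236
byte 3: 105 ⊕   9 =  96
byte 4: 110 ⊕   4 = 106
byte 5:  32 ⊕  21 =  53
byte 6: 116 ⊕ 191 = 203
byte 7: 104 ⊕  51 =  91
byte 8: 101 ⊕ 160 = 197

96 ea ec 60 6a 35 cb 5b c5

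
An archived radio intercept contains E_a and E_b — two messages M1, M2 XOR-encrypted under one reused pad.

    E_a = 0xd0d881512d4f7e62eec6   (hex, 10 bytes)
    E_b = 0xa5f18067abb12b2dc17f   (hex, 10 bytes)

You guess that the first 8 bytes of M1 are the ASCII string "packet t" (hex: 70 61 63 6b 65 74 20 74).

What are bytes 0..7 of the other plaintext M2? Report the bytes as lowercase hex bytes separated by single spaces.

First, E_a ⊕ E_b = (M1 ⊕ K) ⊕ (M2 ⊕ K) = M1 ⊕ M2, so the key drops out. Then M2 = (M1 ⊕ M2) ⊕ M1 over the first 8 bytes.
byte 0: (d0 xor a5) xor 70 = 75 xor 70 = 05
byte 1: (d8 xor f1) xor 61 = 29 xor 61 = 48
byte 2: (81 xor 80) xor 63 = 01 xor 63 = 62
byte 3: (51 xor 67) xor 6b = 36 xor 6b = 5d
byte 4: (2d xor ab) xor 65 = 86 xor 65 = e3
byte 5: (4f xor b1) xor 74 = fe xor 74 = 8a
byte 6: (7e xor 2b) xor 20 = 55 xor 20 = 75
byte 7: (62 xor 2d) xor 74 = 4f xor 74 = 3b

05 48 62 5d e3 8a 75 3b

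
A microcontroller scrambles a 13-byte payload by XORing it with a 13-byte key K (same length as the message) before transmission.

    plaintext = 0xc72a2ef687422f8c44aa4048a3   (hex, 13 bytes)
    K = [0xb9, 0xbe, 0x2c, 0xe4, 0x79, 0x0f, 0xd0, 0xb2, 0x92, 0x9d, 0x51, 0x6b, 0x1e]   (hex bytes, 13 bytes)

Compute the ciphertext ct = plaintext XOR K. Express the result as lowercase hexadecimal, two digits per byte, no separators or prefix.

XOR is its own inverse, so applying the key byte-wise gives the result directly.
c7 XOR b9 = 7e
2a XOR be = 94
2e XOR 2c = 02
f6 XOR e4 = 12
87 XOR 79 = fe
42 XOR 0f = 4d
2f XOR d0 = ff
8c XOR b2 = 3e
44 XOR 92 = d6
aa XOR 9d = 37
40 XOR 51 = 11
48 XOR 6b = 23
a3 XOR 1e = bd

7e940212fe4dff3ed6371123bd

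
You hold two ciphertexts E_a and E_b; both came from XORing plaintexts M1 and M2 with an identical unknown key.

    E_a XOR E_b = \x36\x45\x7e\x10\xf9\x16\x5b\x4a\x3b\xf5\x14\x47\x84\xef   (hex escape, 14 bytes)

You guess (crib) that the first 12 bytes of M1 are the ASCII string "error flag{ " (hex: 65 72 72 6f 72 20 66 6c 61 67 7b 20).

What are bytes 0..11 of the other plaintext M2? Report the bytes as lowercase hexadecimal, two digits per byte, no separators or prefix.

53370c7f8b363d265a926f67

Since E_a ⊕ E_b = M1 ⊕ M2, XORing with the guessed M1 bytes yields the corresponding M2 bytes: M2 = (E_a ⊕ E_b) ⊕ M1.
 54 ^ 101 =  83
 69 ^ 114 =  55
126 ^ 114 =  12
 16 ^ 111 = 127
249 ^ 114 = 139
 22 ^  32 =  54
 91 ^ 102 =  61
 74 ^ 108 =  38
 59 ^  97 =  90
245 ^ 103 = 146
 20 ^ 123 = 111
 71 ^  32 = 103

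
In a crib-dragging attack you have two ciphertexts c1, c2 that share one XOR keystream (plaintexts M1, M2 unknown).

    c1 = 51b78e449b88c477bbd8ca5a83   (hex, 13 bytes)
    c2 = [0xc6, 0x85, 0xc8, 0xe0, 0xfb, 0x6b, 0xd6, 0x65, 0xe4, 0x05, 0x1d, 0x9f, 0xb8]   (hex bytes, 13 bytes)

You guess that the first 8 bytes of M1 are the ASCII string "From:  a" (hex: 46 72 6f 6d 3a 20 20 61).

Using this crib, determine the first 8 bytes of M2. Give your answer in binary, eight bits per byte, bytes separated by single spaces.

First, c1 ⊕ c2 = (M1 ⊕ K) ⊕ (M2 ⊕ K) = M1 ⊕ M2, so the key drops out. Then M2 = (M1 ⊕ M2) ⊕ M1 over the first 8 bytes.
byte 0: (51 XOR c6) XOR 46 = 97 XOR 46 = d1
byte 1: (b7 XOR 85) XOR 72 = 32 XOR 72 = 40
byte 2: (8e XOR c8) XOR 6f = 46 XOR 6f = 29
byte 3: (44 XOR e0) XOR 6d = a4 XOR 6d = c9
byte 4: (9b XOR fb) XOR 3a = 60 XOR 3a = 5a
byte 5: (88 XOR 6b) XOR 20 = e3 XOR 20 = c3
byte 6: (c4 XOR d6) XOR 20 = 12 XOR 20 = 32
byte 7: (77 XOR 65) XOR 61 = 12 XOR 61 = 73

11010001 01000000 00101001 11001001 01011010 11000011 00110010 01110011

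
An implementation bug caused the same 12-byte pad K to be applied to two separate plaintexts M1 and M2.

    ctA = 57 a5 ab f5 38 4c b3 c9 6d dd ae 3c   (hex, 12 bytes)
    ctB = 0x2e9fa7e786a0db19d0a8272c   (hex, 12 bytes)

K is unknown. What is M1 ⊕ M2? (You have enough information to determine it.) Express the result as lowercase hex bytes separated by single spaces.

79 3a 0c 12 be ec 68 d0 bd 75 89 10

ctA ⊕ ctB = (M1 ⊕ K) ⊕ (M2 ⊕ K) = M1 ⊕ M2 — the shared key cancels under XOR.
57 ^ 2e = 79
a5 ^ 9f = 3a
ab ^ a7 = 0c
f5 ^ e7 = 12
38 ^ 86 = be
4c ^ a0 = ec
b3 ^ db = 68
c9 ^ 19 = d0
6d ^ d0 = bd
dd ^ a8 = 75
ae ^ 27 = 89
3c ^ 2c = 10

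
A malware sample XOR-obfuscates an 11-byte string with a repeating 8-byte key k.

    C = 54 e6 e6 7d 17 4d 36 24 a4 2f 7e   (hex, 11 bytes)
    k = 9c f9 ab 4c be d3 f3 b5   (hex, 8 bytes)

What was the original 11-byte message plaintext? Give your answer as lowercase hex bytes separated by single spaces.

c8 1f 4d 31 a9 9e c5 91 38 d6 d5

The 8-byte key repeats, so the effective keystream is 9c f9 ab 4c be d3 f3 b5 9c f9 ab.
byte 0: 54 ^ 9c = c8
byte 1: e6 ^ f9 = 1f
byte 2: e6 ^ ab = 4d
byte 3: 7d ^ 4c = 31
byte 4: 17 ^ be = a9
byte 5: 4d ^ d3 = 9e
byte 6: 36 ^ f3 = c5
byte 7: 24 ^ b5 = 91
byte 8: a4 ^ 9c = 38
byte 9: 2f ^ f9 = d6
byte 10: 7e ^ ab = d5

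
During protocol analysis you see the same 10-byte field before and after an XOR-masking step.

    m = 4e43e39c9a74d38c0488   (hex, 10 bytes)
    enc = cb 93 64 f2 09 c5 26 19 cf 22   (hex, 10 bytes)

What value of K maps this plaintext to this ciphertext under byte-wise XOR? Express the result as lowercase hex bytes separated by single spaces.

85 d0 87 6e 93 b1 f5 95 cb aa

Since enc = m ⊕ K, XORing both sides with m gives K = m ⊕ enc.
byte 0:  78 xor 203 = 133
byte 1:  67 xor 147 = 208
byte 2: 227 xor 100 = 135
byte 3: 156 xor 242 = 110
byte 4: 154 xor   9 = 147
byte 5: 116 xor 197 = 177
byte 6: 211 xor  38 = 245
byte 7: 140 xor  25 = 149
byte 8:   4 xor 207 = 203
byte 9: 136 xor  34 = 170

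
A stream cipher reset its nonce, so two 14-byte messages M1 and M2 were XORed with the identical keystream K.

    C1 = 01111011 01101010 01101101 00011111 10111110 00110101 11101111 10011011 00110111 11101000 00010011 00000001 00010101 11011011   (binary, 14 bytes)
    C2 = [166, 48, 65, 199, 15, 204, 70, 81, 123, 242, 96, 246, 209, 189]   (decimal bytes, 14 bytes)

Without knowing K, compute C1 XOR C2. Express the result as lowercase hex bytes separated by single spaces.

dd 5a 2c d8 b1 f9 a9 ca 4c 1a 73 f7 c4 66

C1 ⊕ C2 = (M1 ⊕ K) ⊕ (M2 ⊕ K) = M1 ⊕ M2 — the shared key cancels under XOR.
byte 0: 01111011 ^ 10100110 = 11011101
byte 1: 01101010 ^ 00110000 = 01011010
byte 2: 01101101 ^ 01000001 = 00101100
byte 3: 00011111 ^ 11000111 = 11011000
byte 4: 10111110 ^ 00001111 = 10110001
byte 5: 00110101 ^ 11001100 = 11111001
byte 6: 11101111 ^ 01000110 = 10101001
byte 7: 10011011 ^ 01010001 = 11001010
byte 8: 00110111 ^ 01111011 = 01001100
byte 9: 11101000 ^ 11110010 = 00011010
byte 10: 00010011 ^ 01100000 = 01110011
byte 11: 00000001 ^ 11110110 = 11110111
byte 12: 00010101 ^ 11010001 = 11000100
byte 13: 11011011 ^ 10111101 = 01100110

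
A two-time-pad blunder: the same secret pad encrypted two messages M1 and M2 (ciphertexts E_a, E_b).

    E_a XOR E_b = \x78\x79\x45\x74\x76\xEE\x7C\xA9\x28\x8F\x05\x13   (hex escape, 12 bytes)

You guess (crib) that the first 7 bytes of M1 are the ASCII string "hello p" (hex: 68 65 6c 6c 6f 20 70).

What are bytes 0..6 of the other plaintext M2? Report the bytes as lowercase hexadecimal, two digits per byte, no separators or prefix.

101c291819ce0c

Since E_a ⊕ E_b = M1 ⊕ M2, XORing with the guessed M1 bytes yields the corresponding M2 bytes: M2 = (E_a ⊕ E_b) ⊕ M1.
01111000 xor 01101000 = 00010000
01111001 xor 01100101 = 00011100
01000101 xor 01101100 = 00101001
01110100 xor 01101100 = 00011000
01110110 xor 01101111 = 00011001
11101110 xor 00100000 = 11001110
01111100 xor 01110000 = 00001100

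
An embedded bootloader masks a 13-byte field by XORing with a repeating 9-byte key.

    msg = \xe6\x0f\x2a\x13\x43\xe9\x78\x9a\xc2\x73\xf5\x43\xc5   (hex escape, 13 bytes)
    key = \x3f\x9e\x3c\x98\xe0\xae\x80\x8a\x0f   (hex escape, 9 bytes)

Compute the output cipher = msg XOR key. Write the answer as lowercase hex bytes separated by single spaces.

d9 91 16 8b a3 47 f8 10 cd 4c 6b 7f 5d

The 9-byte key repeats, so the effective keystream is 3f 9e 3c 98 e0 ae 80 8a 0f 3f 9e 3c 98.
byte 0: e6 ^ 3f = d9
byte 1: 0f ^ 9e = 91
byte 2: 2a ^ 3c = 16
byte 3: 13 ^ 98 = 8b
byte 4: 43 ^ e0 = a3
byte 5: e9 ^ ae = 47
byte 6: 78 ^ 80 = f8
byte 7: 9a ^ 8a = 10
byte 8: c2 ^ 0f = cd
byte 9: 73 ^ 3f = 4c
byte 10: f5 ^ 9e = 6b
byte 11: 43 ^ 3c = 7f
byte 12: c5 ^ 98 = 5d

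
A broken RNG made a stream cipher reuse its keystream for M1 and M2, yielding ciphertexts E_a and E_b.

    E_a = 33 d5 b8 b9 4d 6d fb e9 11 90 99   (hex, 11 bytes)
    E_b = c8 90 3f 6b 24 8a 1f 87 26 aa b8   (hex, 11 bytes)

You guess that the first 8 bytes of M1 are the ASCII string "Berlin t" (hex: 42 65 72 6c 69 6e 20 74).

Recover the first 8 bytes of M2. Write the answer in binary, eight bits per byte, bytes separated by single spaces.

10111001 00100000 11110101 10111110 00000000 10001001 11000100 00011010

First, E_a ⊕ E_b = (M1 ⊕ K) ⊕ (M2 ⊕ K) = M1 ⊕ M2, so the key drops out. Then M2 = (M1 ⊕ M2) ⊕ M1 over the first 8 bytes.
byte 0: (33 xor c8) xor 42 = fb xor 42 = b9
byte 1: (d5 xor 90) xor 65 = 45 xor 65 = 20
byte 2: (b8 xor 3f) xor 72 = 87 xor 72 = f5
byte 3: (b9 xor 6b) xor 6c = d2 xor 6c = be
byte 4: (4d xor 24) xor 69 = 69 xor 69 = 00
byte 5: (6d xor 8a) xor 6e = e7 xor 6e = 89
byte 6: (fb xor 1f) xor 20 = e4 xor 20 = c4
byte 7: (e9 xor 87) xor 74 = 6e xor 74 = 1a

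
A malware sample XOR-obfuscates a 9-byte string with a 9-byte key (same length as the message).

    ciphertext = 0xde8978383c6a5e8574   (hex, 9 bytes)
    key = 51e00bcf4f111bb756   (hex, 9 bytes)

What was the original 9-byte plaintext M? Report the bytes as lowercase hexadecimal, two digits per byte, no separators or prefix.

8f6973f7737b453222

byte 0: 11011110 ⊕ 01010001 = 10001111
byte 1: 10001001 ⊕ 11100000 = 01101001
byte 2: 01111000 ⊕ 00001011 = 01110011
byte 3: 00111000 ⊕ 11001111 = 11110111
byte 4: 00111100 ⊕ 01001111 = 01110011
byte 5: 01101010 ⊕ 00010001 = 01111011
byte 6: 01011110 ⊕ 00011011 = 01000101
byte 7: 10000101 ⊕ 10110111 = 00110010
byte 8: 01110100 ⊕ 01010110 = 00100010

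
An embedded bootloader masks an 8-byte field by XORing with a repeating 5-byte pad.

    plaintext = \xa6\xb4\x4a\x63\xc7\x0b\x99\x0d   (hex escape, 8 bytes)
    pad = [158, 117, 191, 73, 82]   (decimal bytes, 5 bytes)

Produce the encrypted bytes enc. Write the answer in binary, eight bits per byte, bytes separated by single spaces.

The 5-byte key repeats, so the effective keystream is 9e 75 bf 49 52 9e 75 bf.
byte 0: a6 xor 9e = 38
byte 1: b4 xor 75 = c1
byte 2: 4a xor bf = f5
byte 3: 63 xor 49 = 2a
byte 4: c7 xor 52 = 95
byte 5: 0b xor 9e = 95
byte 6: 99 xor 75 = ec
byte 7: 0d xor bf = b2

00111000 11000001 11110101 00101010 10010101 10010101 11101100 10110010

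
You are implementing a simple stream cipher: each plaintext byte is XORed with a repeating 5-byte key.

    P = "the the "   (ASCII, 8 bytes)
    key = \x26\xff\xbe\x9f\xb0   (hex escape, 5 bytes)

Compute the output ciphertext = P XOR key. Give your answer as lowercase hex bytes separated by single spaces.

52 97 db bf c4 4e 9a 9e

The 5-byte key repeats, so the effective keystream is 26 ff be 9f b0 26 ff be.
byte 0: 74 xor 26 = 52
byte 1: 68 xor ff = 97
byte 2: 65 xor be = db
byte 3: 20 xor 9f = bf
byte 4: 74 xor b0 = c4
byte 5: 68 xor 26 = 4e
byte 6: 65 xor ff = 9a
byte 7: 20 xor be = 9e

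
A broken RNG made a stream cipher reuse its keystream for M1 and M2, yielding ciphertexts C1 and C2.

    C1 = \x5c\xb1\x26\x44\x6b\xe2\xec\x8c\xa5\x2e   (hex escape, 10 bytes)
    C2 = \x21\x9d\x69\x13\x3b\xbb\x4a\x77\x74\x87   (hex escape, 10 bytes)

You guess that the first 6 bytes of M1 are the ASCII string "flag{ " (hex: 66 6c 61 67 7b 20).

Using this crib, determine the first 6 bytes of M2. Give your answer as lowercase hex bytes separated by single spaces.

1b 40 2e 30 2b 79

First, C1 ⊕ C2 = (M1 ⊕ K) ⊕ (M2 ⊕ K) = M1 ⊕ M2, so the key drops out. Then M2 = (M1 ⊕ M2) ⊕ M1 over the first 6 bytes.
byte 0: (5c XOR 21) XOR 66 = 7d XOR 66 = 1b
byte 1: (b1 XOR 9d) XOR 6c = 2c XOR 6c = 40
byte 2: (26 XOR 69) XOR 61 = 4f XOR 61 = 2e
byte 3: (44 XOR 13) XOR 67 = 57 XOR 67 = 30
byte 4: (6b XOR 3b) XOR 7b = 50 XOR 7b = 2b
byte 5: (e2 XOR bb) XOR 20 = 59 XOR 20 = 79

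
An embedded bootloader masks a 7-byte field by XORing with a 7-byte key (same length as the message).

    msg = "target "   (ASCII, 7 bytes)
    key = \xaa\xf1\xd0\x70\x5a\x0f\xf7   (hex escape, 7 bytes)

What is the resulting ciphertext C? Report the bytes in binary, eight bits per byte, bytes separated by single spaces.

11011110 10010000 10100010 00010111 00111111 01111011 11010111

XOR is its own inverse, so applying the key byte-wise gives the result directly.
byte 0: 74 xor aa = de
byte 1: 61 xor f1 = 90
byte 2: 72 xor d0 = a2
byte 3: 67 xor 70 = 17
byte 4: 65 xor 5a = 3f
byte 5: 74 xor 0f = 7b
byte 6: 20 xor f7 = d7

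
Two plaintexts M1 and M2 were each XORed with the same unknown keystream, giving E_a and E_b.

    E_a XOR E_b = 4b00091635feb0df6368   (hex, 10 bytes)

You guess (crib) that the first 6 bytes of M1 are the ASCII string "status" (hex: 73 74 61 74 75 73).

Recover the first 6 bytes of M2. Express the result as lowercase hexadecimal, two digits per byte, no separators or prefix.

Since E_a ⊕ E_b = M1 ⊕ M2, XORing with the guessed M1 bytes yields the corresponding M2 bytes: M2 = (E_a ⊕ E_b) ⊕ M1.
4b ^ 73 = 38
00 ^ 74 = 74
09 ^ 61 = 68
16 ^ 74 = 62
35 ^ 75 = 40
fe ^ 73 = 8d

38746862408d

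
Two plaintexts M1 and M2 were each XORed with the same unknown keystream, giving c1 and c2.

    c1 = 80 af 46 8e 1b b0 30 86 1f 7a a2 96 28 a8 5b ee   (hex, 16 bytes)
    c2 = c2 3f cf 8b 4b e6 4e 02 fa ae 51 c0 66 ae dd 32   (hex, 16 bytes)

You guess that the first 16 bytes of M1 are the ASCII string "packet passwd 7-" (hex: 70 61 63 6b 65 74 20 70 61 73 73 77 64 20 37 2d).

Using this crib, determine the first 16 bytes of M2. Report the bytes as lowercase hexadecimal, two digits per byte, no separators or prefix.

First, c1 ⊕ c2 = (M1 ⊕ K) ⊕ (M2 ⊕ K) = M1 ⊕ M2, so the key drops out. Then M2 = (M1 ⊕ M2) ⊕ M1 over the first 16 bytes.
byte 0: (80 ^ c2) ^ 70 = 42 ^ 70 = 32
byte 1: (af ^ 3f) ^ 61 = 90 ^ 61 = f1
byte 2: (46 ^ cf) ^ 63 = 89 ^ 63 = ea
byte 3: (8e ^ 8b) ^ 6b = 05 ^ 6b = 6e
byte 4: (1b ^ 4b) ^ 65 = 50 ^ 65 = 35
byte 5: (b0 ^ e6) ^ 74 = 56 ^ 74 = 22
byte 6: (30 ^ 4e) ^ 20 = 7e ^ 20 = 5e
byte 7: (86 ^ 02) ^ 70 = 84 ^ 70 = f4
byte 8: (1f ^ fa) ^ 61 = e5 ^ 61 = 84
byte 9: (7a ^ ae) ^ 73 = d4 ^ 73 = a7
byte 10: (a2 ^ 51) ^ 73 = f3 ^ 73 = 80
byte 11: (96 ^ c0) ^ 77 = 56 ^ 77 = 21
byte 12: (28 ^ 66) ^ 64 = 4e ^ 64 = 2a
byte 13: (a8 ^ ae) ^ 20 = 06 ^ 20 = 26
byte 14: (5b ^ dd) ^ 37 = 86 ^ 37 = b1
byte 15: (ee ^ 32) ^ 2d = dc ^ 2d = f1

32f1ea6e35225ef484a780212a26b1f1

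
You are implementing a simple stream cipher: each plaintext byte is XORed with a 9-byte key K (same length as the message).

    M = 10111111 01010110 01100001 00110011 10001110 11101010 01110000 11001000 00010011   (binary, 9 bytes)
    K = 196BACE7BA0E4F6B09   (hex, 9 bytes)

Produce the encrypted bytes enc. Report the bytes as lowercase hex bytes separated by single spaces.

a6 3d cd d4 34 e4 3f a3 1a

10111111 xor 00011001 = 10100110
01010110 xor 01101011 = 00111101
01100001 xor 10101100 = 11001101
00110011 xor 11100111 = 11010100
10001110 xor 10111010 = 00110100
11101010 xor 00001110 = 11100100
01110000 xor 01001111 = 00111111
11001000 xor 01101011 = 10100011
00010011 xor 00001001 = 00011010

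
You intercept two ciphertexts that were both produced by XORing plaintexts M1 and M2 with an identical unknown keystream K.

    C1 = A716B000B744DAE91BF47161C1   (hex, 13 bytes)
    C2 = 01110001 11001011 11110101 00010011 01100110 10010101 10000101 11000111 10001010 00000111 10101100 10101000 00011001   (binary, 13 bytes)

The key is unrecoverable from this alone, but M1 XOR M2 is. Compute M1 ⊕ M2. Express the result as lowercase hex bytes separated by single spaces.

d6 dd 45 13 d1 d1 5f 2e 91 f3 dd c9 d8

C1 ⊕ C2 = (M1 ⊕ K) ⊕ (M2 ⊕ K) = M1 ⊕ M2 — the shared key cancels under XOR.
byte 0: a7 xor 71 = d6
byte 1: 16 xor cb = dd
byte 2: b0 xor f5 = 45
byte 3: 00 xor 13 = 13
byte 4: b7 xor 66 = d1
byte 5: 44 xor 95 = d1
byte 6: da xor 85 = 5f
byte 7: e9 xor c7 = 2e
byte 8: 1b xor 8a = 91
byte 9: f4 xor 07 = f3
byte 10: 71 xor ac = dd
byte 11: 61 xor a8 = c9
byte 12: c1 xor 19 = d8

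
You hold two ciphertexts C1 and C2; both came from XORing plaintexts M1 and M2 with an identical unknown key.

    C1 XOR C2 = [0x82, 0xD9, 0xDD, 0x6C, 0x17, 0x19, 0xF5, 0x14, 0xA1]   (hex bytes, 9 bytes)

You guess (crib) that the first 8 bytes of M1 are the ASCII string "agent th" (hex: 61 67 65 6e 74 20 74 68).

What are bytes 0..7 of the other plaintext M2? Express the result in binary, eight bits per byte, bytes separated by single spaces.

11100011 10111110 10111000 00000010 01100011 00111001 10000001 01111100

Since C1 ⊕ C2 = M1 ⊕ M2, XORing with the guessed M1 bytes yields the corresponding M2 bytes: M2 = (C1 ⊕ C2) ⊕ M1.
byte 0: 130 ^  97 = 227
byte 1: 217 ^ 103 = 190
byte 2: 221 ^ 101 = 184
byte 3: 108 ^ 110 =   2
byte 4:  23 ^ 116 =  99
byte 5:  25 ^  32 =  57
byte 6: 245 ^ 116 = 129
byte 7:  20 ^ 104 = 124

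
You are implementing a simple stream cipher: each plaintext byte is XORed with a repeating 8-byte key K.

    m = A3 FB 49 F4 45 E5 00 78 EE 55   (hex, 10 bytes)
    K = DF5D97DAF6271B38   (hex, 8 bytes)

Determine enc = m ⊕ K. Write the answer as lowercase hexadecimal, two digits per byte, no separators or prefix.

The 8-byte key repeats, so the effective keystream is df 5d 97 da f6 27 1b 38 df 5d.
byte 0: 163 ^ 223 = 124
byte 1: 251 ^  93 = 166
byte 2:  73 ^ 151 = 222
byte 3: 244 ^ 218 =  46
byte 4:  69 ^ 246 = 179
byte 5: 229 ^  39 = 194
byte 6:   0 ^  27 =  27
byte 7: 120 ^  56 =  64
byte 8: 238 ^ 223 =  49
byte 9:  85 ^  93 =   8

7ca6de2eb3c21b403108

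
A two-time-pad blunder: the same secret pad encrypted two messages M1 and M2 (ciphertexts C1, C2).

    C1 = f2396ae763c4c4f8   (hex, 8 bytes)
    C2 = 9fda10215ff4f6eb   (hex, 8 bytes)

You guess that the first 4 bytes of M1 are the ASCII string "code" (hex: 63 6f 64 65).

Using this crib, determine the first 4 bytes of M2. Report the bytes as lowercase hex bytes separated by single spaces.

0e 8c 1e a3

First, C1 ⊕ C2 = (M1 ⊕ K) ⊕ (M2 ⊕ K) = M1 ⊕ M2, so the key drops out. Then M2 = (M1 ⊕ M2) ⊕ M1 over the first 4 bytes.
byte 0: (f2 xor 9f) xor 63 = 6d xor 63 = 0e
byte 1: (39 xor da) xor 6f = e3 xor 6f = 8c
byte 2: (6a xor 10) xor 64 = 7a xor 64 = 1e
byte 3: (e7 xor 21) xor 65 = c6 xor 65 = a3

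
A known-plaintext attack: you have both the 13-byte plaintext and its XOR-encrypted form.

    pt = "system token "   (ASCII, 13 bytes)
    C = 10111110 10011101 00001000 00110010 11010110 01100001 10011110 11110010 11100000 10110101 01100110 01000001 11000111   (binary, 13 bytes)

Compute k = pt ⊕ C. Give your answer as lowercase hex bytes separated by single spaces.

Since C = pt ⊕ k, XORing both sides with pt gives k = pt ⊕ C.
01110011 XOR 10111110 = 11001101
01111001 XOR 10011101 = 11100100
01110011 XOR 00001000 = 01111011
01110100 XOR 00110010 = 01000110
01100101 XOR 11010110 = 10110011
01101101 XOR 01100001 = 00001100
00100000 XOR 10011110 = 10111110
01110100 XOR 11110010 = 10000110
01101111 XOR 11100000 = 10001111
01101011 XOR 10110101 = 11011110
01100101 XOR 01100110 = 00000011
01101110 XOR 01000001 = 00101111
00100000 XOR 11000111 = 11100111

cd e4 7b 46 b3 0c be 86 8f de 03 2f e7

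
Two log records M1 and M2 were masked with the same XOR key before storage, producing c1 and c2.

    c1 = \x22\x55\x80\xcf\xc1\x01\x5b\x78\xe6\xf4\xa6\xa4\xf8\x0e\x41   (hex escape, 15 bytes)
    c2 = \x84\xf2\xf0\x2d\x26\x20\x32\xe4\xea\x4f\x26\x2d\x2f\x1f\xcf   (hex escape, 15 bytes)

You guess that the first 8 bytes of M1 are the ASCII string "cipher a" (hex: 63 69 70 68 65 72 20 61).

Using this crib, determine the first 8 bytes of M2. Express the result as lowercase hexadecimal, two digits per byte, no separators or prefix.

First, c1 ⊕ c2 = (M1 ⊕ K) ⊕ (M2 ⊕ K) = M1 ⊕ M2, so the key drops out. Then M2 = (M1 ⊕ M2) ⊕ M1 over the first 8 bytes.
byte 0: (22 XOR 84) XOR 63 = a6 XOR 63 = c5
byte 1: (55 XOR f2) XOR 69 = a7 XOR 69 = ce
byte 2: (80 XOR f0) XOR 70 = 70 XOR 70 = 00
byte 3: (cf XOR 2d) XOR 68 = e2 XOR 68 = 8a
byte 4: (c1 XOR 26) XOR 65 = e7 XOR 65 = 82
byte 5: (01 XOR 20) XOR 72 = 21 XOR 72 = 53
byte 6: (5b XOR 32) XOR 20 = 69 XOR 20 = 49
byte 7: (78 XOR e4) XOR 61 = 9c XOR 61 = fd

c5ce008a825349fd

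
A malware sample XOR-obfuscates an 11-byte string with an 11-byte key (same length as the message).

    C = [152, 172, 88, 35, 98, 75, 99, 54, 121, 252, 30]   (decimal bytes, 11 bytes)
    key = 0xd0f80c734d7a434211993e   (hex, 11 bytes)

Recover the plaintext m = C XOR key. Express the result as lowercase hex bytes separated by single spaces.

byte 0: 152 ^ 208 =  72
byte 1: 172 ^ 248 =  84
byte 2:  88 ^  12 =  84
byte 3:  35 ^ 115 =  80
byte 4:  98 ^  77 =  47
byte 5:  75 ^ 122 =  49
byte 6:  99 ^  67 =  32
byte 7:  54 ^  66 = 116
byte 8: 121 ^  17 = 104
byte 9: 252 ^ 153 = 101
byte 10:  30 ^  62 =  32

48 54 54 50 2f 31 20 74 68 65 20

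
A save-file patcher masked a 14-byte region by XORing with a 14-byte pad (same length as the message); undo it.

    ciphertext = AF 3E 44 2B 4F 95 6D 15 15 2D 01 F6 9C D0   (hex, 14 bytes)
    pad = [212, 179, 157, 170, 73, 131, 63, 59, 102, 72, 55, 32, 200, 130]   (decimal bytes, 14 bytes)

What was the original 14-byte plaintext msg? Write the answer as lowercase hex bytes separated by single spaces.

XOR is its own inverse, so applying the key byte-wise gives the result directly.
175 ^ 212 = 123
 62 ^ 179 = 141
 68 ^ 157 = 217
 43 ^ 170 = 129
 79 ^  73 =   6
149 ^ 131 =  22
109 ^  63 =  82
 21 ^  59 =  46
 21 ^ 102 = 115
 45 ^  72 = 101
  1 ^  55 =  54
246 ^  32 = 214
156 ^ 200 =  84
208 ^ 130 =  82

7b 8d d9 81 06 16 52 2e 73 65 36 d6 54 52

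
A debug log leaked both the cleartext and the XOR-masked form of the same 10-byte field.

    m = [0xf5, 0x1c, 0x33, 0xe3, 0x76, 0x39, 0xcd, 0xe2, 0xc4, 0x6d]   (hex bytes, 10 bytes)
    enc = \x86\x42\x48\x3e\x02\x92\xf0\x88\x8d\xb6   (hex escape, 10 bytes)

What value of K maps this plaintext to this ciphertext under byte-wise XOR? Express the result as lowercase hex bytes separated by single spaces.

Since enc = m ⊕ K, XORing both sides with m gives K = m ⊕ enc.
11110101 XOR 10000110 = 01110011
00011100 XOR 01000010 = 01011110
00110011 XOR 01001000 = 01111011
11100011 XOR 00111110 = 11011101
01110110 XOR 00000010 = 01110100
00111001 XOR 10010010 = 10101011
11001101 XOR 11110000 = 00111101
11100010 XOR 10001000 = 01101010
11000100 XOR 10001101 = 01001001
01101101 XOR 10110110 = 11011011

73 5e 7b dd 74 ab 3d 6a 49 db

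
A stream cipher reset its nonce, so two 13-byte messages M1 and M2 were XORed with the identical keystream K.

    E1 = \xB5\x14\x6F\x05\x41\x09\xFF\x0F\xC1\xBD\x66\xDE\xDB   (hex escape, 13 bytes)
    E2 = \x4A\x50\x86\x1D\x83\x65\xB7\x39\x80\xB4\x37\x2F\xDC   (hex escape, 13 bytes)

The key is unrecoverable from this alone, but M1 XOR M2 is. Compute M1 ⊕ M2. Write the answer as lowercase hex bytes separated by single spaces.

ff 44 e9 18 c2 6c 48 36 41 09 51 f1 07

E1 ⊕ E2 = (M1 ⊕ K) ⊕ (M2 ⊕ K) = M1 ⊕ M2 — the shared key cancels under XOR.
byte 0: b5 ^ 4a = ff
byte 1: 14 ^ 50 = 44
byte 2: 6f ^ 86 = e9
byte 3: 05 ^ 1d = 18
byte 4: 41 ^ 83 = c2
byte 5: 09 ^ 65 = 6c
byte 6: ff ^ b7 = 48
byte 7: 0f ^ 39 = 36
byte 8: c1 ^ 80 = 41
byte 9: bd ^ b4 = 09
byte 10: 66 ^ 37 = 51
byte 11: de ^ 2f = f1
byte 12: db ^ dc = 07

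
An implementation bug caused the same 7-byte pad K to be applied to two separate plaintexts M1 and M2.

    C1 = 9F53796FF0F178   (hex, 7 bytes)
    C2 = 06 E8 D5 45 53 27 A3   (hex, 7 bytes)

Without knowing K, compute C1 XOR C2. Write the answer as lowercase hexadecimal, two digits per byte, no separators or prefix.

99bbac2aa3d6db

C1 ⊕ C2 = (M1 ⊕ K) ⊕ (M2 ⊕ K) = M1 ⊕ M2 — the shared key cancels under XOR.
byte 0: 9f XOR 06 = 99
byte 1: 53 XOR e8 = bb
byte 2: 79 XOR d5 = ac
byte 3: 6f XOR 45 = 2a
byte 4: f0 XOR 53 = a3
byte 5: f1 XOR 27 = d6
byte 6: 78 XOR a3 = db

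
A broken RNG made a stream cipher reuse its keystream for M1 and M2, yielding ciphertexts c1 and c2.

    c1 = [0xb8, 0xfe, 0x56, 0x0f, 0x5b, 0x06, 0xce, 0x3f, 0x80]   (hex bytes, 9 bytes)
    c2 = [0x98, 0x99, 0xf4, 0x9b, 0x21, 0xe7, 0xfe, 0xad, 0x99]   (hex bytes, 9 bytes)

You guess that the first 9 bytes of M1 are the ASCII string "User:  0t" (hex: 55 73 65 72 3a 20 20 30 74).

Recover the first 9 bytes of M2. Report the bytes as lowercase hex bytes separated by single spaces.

First, c1 ⊕ c2 = (M1 ⊕ K) ⊕ (M2 ⊕ K) = M1 ⊕ M2, so the key drops out. Then M2 = (M1 ⊕ M2) ⊕ M1 over the first 9 bytes.
byte 0: (b8 ⊕ 98) ⊕ 55 = 20 ⊕ 55 = 75
byte 1: (fe ⊕ 99) ⊕ 73 = 67 ⊕ 73 = 14
byte 2: (56 ⊕ f4) ⊕ 65 = a2 ⊕ 65 = c7
byte 3: (0f ⊕ 9b) ⊕ 72 = 94 ⊕ 72 = e6
byte 4: (5b ⊕ 21) ⊕ 3a = 7a ⊕ 3a = 40
byte 5: (06 ⊕ e7) ⊕ 20 = e1 ⊕ 20 = c1
byte 6: (ce ⊕ fe) ⊕ 20 = 30 ⊕ 20 = 10
byte 7: (3f ⊕ ad) ⊕ 30 = 92 ⊕ 30 = a2
byte 8: (80 ⊕ 99) ⊕ 74 = 19 ⊕ 74 = 6d

75 14 c7 e6 40 c1 10 a2 6d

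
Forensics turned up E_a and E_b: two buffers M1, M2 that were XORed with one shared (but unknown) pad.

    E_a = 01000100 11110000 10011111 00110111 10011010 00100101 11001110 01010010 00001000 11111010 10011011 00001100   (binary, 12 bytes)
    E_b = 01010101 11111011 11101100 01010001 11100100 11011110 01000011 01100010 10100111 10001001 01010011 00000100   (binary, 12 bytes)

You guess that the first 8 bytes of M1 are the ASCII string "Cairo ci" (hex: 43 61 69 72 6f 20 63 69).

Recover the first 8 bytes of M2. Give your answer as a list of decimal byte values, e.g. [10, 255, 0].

[82, 106, 26, 20, 17, 219, 238, 89]

First, E_a ⊕ E_b = (M1 ⊕ K) ⊕ (M2 ⊕ K) = M1 ⊕ M2, so the key drops out. Then M2 = (M1 ⊕ M2) ⊕ M1 over the first 8 bytes.
byte 0: (44 xor 55) xor 43 = 11 xor 43 = 52
byte 1: (f0 xor fb) xor 61 = 0b xor 61 = 6a
byte 2: (9f xor ec) xor 69 = 73 xor 69 = 1a
byte 3: (37 xor 51) xor 72 = 66 xor 72 = 14
byte 4: (9a xor e4) xor 6f = 7e xor 6f = 11
byte 5: (25 xor de) xor 20 = fb xor 20 = db
byte 6: (ce xor 43) xor 63 = 8d xor 63 = ee
byte 7: (52 xor 62) xor 69 = 30 xor 69 = 59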